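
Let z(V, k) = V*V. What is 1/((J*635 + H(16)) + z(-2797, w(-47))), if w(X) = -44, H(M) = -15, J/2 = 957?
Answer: 1/9038584 ≈ 1.1064e-7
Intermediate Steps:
J = 1914 (J = 2*957 = 1914)
z(V, k) = V**2
1/((J*635 + H(16)) + z(-2797, w(-47))) = 1/((1914*635 - 15) + (-2797)**2) = 1/((1215390 - 15) + 7823209) = 1/(1215375 + 7823209) = 1/9038584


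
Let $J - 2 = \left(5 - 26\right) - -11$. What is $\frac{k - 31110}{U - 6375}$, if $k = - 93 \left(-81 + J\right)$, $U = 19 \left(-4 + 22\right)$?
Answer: $\frac{7611}{2011} \approx 3.7847$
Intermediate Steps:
$J = -8$ ($J = 2 + \left(\left(5 - 26\right) - -11\right) = 2 + \left(\left(5 - 26\right) + 11\right) = 2 + \left(-21 + 11\right) = 2 - 10 = -8$)
$U = 342$ ($U = 19 \cdot 18 = 342$)
$k = 8277$ ($k = - 93 \left(-81 - 8\right) = \left(-93\right) \left(-89\right) = 8277$)
$\frac{k - 31110}{U - 6375} = \frac{8277 - 31110}{342 - 6375} = - \frac{22833}{-6033} = \left(-22833\right) \left(- \frac{1}{6033}\right) = \frac{7611}{2011}$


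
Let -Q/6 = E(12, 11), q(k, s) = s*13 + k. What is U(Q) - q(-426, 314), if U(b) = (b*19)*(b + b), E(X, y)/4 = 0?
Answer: -3656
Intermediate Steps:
E(X, y) = 0 (E(X, y) = 4*0 = 0)
q(k, s) = k + 13*s (q(k, s) = 13*s + k = k + 13*s)
Q = 0 (Q = -6*0 = 0)
U(b) = 38*b**2 (U(b) = (19*b)*(2*b) = 38*b**2)
U(Q) - q(-426, 314) = 38*0**2 - (-426 + 13*314) = 38*0 - (-426 + 4082) = 0 - 1*3656 = 0 - 3656 = -3656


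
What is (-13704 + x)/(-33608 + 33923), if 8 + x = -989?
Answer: -14701/315 ≈ -46.670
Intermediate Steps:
x = -997 (x = -8 - 989 = -997)
(-13704 + x)/(-33608 + 33923) = (-13704 - 997)/(-33608 + 33923) = -14701/315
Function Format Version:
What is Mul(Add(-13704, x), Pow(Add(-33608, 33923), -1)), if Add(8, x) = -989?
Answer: Rational(-14701, 315) ≈ -46.670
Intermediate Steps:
x = -997 (x = Add(-8, -989) = -997)
Mul(Add(-13704, x), Pow(Add(-33608, 33923), -1)) = Mul(Add(-13704, -997), Pow(Add(-33608, 33923), -1)) = Mul(-14701, Pow(315, -1)) = Mul(-14701, Rational(1, 315)) = Rational(-14701, 315)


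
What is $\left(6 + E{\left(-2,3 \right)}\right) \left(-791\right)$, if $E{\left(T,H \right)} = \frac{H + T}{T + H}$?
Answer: $-5537$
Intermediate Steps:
$E{\left(T,H \right)} = 1$ ($E{\left(T,H \right)} = \frac{H + T}{H + T} = 1$)
$\left(6 + E{\left(-2,3 \right)}\right) \left(-791\right) = \left(6 + 1\right) \left(-791\right) = 7 \left(-791\right) = -5537$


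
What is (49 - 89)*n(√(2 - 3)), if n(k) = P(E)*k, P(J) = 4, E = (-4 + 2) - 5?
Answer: -160*I ≈ -160.0*I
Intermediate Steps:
E = -7 (E = -2 - 5 = -7)
n(k) = 4*k
(49 - 89)*n(√(2 - 3)) = (49 - 89)*(4*√(2 - 3)) = -160*√(-1) = -160*I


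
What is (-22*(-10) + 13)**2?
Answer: 54289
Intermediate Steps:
(-22*(-10) + 13)**2 = (220 + 13)**2 = 233**2 = 54289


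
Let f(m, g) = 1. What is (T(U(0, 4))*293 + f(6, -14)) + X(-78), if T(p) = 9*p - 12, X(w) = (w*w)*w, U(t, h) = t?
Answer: -478067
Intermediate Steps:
X(w) = w³ (X(w) = w²*w = w³)
T(p) = -12 + 9*p
(T(U(0, 4))*293 + f(6, -14)) + X(-78) = ((-12 + 9*0)*293 + 1) + (-78)³ = ((-12 + 0)*293 + 1) - 474552 = (-12*293 + 1) - 474552 = (-3516 + 1) - 474552 = -3515 - 474552 = -478067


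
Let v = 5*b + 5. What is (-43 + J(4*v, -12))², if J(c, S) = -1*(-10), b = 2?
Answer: 1089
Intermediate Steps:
v = 15 (v = 5*2 + 5 = 10 + 5 = 15)
J(c, S) = 10
(-43 + J(4*v, -12))² = (-43 + 10)² = (-33)² = 1089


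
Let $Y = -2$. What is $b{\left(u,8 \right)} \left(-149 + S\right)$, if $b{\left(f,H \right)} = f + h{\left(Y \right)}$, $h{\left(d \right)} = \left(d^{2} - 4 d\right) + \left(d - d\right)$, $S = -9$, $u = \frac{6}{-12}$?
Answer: $-1817$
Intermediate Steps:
$u = - \frac{1}{2}$ ($u = 6 \left(- \frac{1}{12}\right) = - \frac{1}{2} \approx -0.5$)
$h{\left(d \right)} = d^{2} - 4 d$ ($h{\left(d \right)} = \left(d^{2} - 4 d\right) + 0 = d^{2} - 4 d$)
$b{\left(f,H \right)} = 12 + f$ ($b{\left(f,H \right)} = f - 2 \left(-4 - 2\right) = f - -12 = f + 12 = 12 + f$)
$b{\left(u,8 \right)} \left(-149 + S\right) = \left(12 - \frac{1}{2}\right) \left(-149 - 9\right) = \frac{23}{2} \left(-158\right) = -1817$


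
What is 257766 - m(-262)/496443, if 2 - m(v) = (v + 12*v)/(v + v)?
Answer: 85310750895/330962 ≈ 2.5777e+5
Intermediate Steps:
m(v) = -9/2 (m(v) = 2 - (v + 12*v)/(v + v) = 2 - 13*v/(2*v) = 2 - 13*v*1/(2*v) = 2 - 1*13/2 = 2 - 13/2 = -9/2)
257766 - m(-262)/496443 = 257766 - (-9)/(2*496443) = 257766 - 1*(-3/330962) = 257766 + 3/330962 = 85310750895/330962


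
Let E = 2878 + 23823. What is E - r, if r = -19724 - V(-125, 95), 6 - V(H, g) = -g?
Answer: 46526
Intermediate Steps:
V(H, g) = 6 + g (V(H, g) = 6 - (-1)*g = 6 + g)
E = 26701
r = -19825 (r = -19724 - (6 + 95) = -19724 - 1*101 = -19724 - 101 = -19825)
E - r = 26701 - 1*(-19825) = 26701 + 19825 = 46526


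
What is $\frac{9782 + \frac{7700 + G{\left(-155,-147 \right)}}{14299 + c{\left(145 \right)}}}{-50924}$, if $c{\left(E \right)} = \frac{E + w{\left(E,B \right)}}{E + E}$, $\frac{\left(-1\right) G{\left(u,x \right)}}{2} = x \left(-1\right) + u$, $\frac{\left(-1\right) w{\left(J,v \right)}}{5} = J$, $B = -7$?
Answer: $- \frac{69930485}{364030214} \approx -0.1921$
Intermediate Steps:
$w{\left(J,v \right)} = - 5 J$
$G{\left(u,x \right)} = - 2 u + 2 x$ ($G{\left(u,x \right)} = - 2 \left(x \left(-1\right) + u\right) = - 2 \left(- x + u\right) = - 2 \left(u - x\right) = - 2 u + 2 x$)
$c{\left(E \right)} = -2$ ($c{\left(E \right)} = \frac{E - 5 E}{E + E} = \frac{\left(-4\right) E}{2 E} = - 4 E \frac{1}{2 E} = -2$)
$\frac{9782 + \frac{7700 + G{\left(-155,-147 \right)}}{14299 + c{\left(145 \right)}}}{-50924} = \frac{9782 + \frac{7700 + \left(\left(-2\right) \left(-155\right) + 2 \left(-147\right)\right)}{14299 - 2}}{-50924} = \left(9782 + \frac{7700 + \left(310 - 294\right)}{14297}\right) \left(- \frac{1}{50924}\right) = \left(9782 + \left(7700 + 16\right) \frac{1}{14297}\right) \left(- \frac{1}{50924}\right) = \left(9782 + 7716 \cdot \frac{1}{14297}\right) \left(- \frac{1}{50924}\right) = \left(9782 + \frac{7716}{14297}\right) \left(- \frac{1}{50924}\right) = \frac{139860970}{14297} \left(- \frac{1}{50924}\right) = - \frac{69930485}{364030214}$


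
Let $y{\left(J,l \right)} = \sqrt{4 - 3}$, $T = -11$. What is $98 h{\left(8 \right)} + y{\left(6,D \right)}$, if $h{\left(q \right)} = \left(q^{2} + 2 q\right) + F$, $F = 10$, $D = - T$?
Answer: $8821$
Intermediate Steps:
$D = 11$ ($D = \left(-1\right) \left(-11\right) = 11$)
$y{\left(J,l \right)} = 1$ ($y{\left(J,l \right)} = \sqrt{1} = 1$)
$h{\left(q \right)} = 10 + q^{2} + 2 q$ ($h{\left(q \right)} = \left(q^{2} + 2 q\right) + 10 = 10 + q^{2} + 2 q$)
$98 h{\left(8 \right)} + y{\left(6,D \right)} = 98 \left(10 + 8^{2} + 2 \cdot 8\right) + 1 = 98 \left(10 + 64 + 16\right) + 1 = 98 \cdot 90 + 1 = 8820 + 1 = 8821$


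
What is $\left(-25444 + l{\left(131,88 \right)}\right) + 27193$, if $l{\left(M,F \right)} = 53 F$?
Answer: $6413$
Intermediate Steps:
$\left(-25444 + l{\left(131,88 \right)}\right) + 27193 = \left(-25444 + 53 \cdot 88\right) + 27193 = \left(-25444 + 4664\right) + 27193 = -20780 + 27193 = 6413$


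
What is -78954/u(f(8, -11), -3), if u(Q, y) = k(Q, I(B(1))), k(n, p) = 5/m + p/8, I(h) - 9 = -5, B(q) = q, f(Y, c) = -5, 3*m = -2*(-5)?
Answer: -39477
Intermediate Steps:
m = 10/3 (m = (-2*(-5))/3 = (1/3)*10 = 10/3 ≈ 3.3333)
I(h) = 4 (I(h) = 9 - 5 = 4)
k(n, p) = 3/2 + p/8 (k(n, p) = 5/(10/3) + p/8 = 5*(3/10) + p*(1/8) = 3/2 + p/8)
u(Q, y) = 2 (u(Q, y) = 3/2 + (1/8)*4 = 3/2 + 1/2 = 2)
-78954/u(f(8, -11), -3) = -78954/2 = -78954*1/2 = -39477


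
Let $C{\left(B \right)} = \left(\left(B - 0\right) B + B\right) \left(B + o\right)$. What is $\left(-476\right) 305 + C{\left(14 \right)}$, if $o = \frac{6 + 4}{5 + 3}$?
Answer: $- \frac{283955}{2} \approx -1.4198 \cdot 10^{5}$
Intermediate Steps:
$o = \frac{5}{4}$ ($o = \frac{10}{8} = 10 \cdot \frac{1}{8} = \frac{5}{4} \approx 1.25$)
$C{\left(B \right)} = \left(\frac{5}{4} + B\right) \left(B + B^{2}\right)$ ($C{\left(B \right)} = \left(\left(B - 0\right) B + B\right) \left(B + \frac{5}{4}\right) = \left(\left(B + 0\right) B + B\right) \left(\frac{5}{4} + B\right) = \left(B B + B\right) \left(\frac{5}{4} + B\right) = \left(B^{2} + B\right) \left(\frac{5}{4} + B\right) = \left(B + B^{2}\right) \left(\frac{5}{4} + B\right) = \left(\frac{5}{4} + B\right) \left(B + B^{2}\right)$)
$\left(-476\right) 305 + C{\left(14 \right)} = \left(-476\right) 305 + \frac{1}{4} \cdot 14 \left(5 + 4 \cdot 14^{2} + 9 \cdot 14\right) = -145180 + \frac{1}{4} \cdot 14 \left(5 + 4 \cdot 196 + 126\right) = -145180 + \frac{1}{4} \cdot 14 \left(5 + 784 + 126\right) = -145180 + \frac{1}{4} \cdot 14 \cdot 915 = -145180 + \frac{6405}{2} = - \frac{283955}{2}$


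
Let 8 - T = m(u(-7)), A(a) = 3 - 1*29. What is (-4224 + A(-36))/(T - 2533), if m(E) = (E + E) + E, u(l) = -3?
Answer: 125/74 ≈ 1.6892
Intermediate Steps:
A(a) = -26 (A(a) = 3 - 29 = -26)
m(E) = 3*E (m(E) = 2*E + E = 3*E)
T = 17 (T = 8 - 3*(-3) = 8 - 1*(-9) = 8 + 9 = 17)
(-4224 + A(-36))/(T - 2533) = (-4224 - 26)/(17 - 2533) = -4250/(-2516) = -4250*(-1/2516) = 125/74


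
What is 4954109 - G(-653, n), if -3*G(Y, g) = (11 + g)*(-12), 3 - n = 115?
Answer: 4954513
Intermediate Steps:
n = -112 (n = 3 - 1*115 = 3 - 115 = -112)
G(Y, g) = 44 + 4*g (G(Y, g) = -(11 + g)*(-12)/3 = -(-132 - 12*g)/3 = 44 + 4*g)
4954109 - G(-653, n) = 4954109 - (44 + 4*(-112)) = 4954109 - (44 - 448) = 4954109 - 1*(-404) = 4954109 + 404 = 4954513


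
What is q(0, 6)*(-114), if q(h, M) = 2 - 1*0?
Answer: -228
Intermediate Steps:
q(h, M) = 2 (q(h, M) = 2 + 0 = 2)
q(0, 6)*(-114) = 2*(-114) = -228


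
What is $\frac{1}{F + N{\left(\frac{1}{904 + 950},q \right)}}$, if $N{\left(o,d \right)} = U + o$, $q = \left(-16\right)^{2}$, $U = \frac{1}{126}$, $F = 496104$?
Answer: $\frac{6489}{3219218911} \approx 2.0157 \cdot 10^{-6}$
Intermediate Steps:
$U = \frac{1}{126} \approx 0.0079365$
$q = 256$
$N{\left(o,d \right)} = \frac{1}{126} + o$
$\frac{1}{F + N{\left(\frac{1}{904 + 950},q \right)}} = \frac{1}{496104 + \left(\frac{1}{126} + \frac{1}{904 + 950}\right)} = \frac{1}{496104 + \left(\frac{1}{126} + \frac{1}{1854}\right)} = \frac{1}{496104 + \frac{55}{6489}} = \frac{1}{\frac{3219218911}{6489}} = \frac{6489}{3219218911}$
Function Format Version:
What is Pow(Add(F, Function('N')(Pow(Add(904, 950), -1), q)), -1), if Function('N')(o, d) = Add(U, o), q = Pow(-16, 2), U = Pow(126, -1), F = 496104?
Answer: Rational(6489, 3219218911) ≈ 2.0157e-6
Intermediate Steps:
U = Rational(1, 126) ≈ 0.0079365
q = 256
Function('N')(o, d) = Add(Rational(1, 126), o)
Pow(Add(F, Function('N')(Pow(Add(904, 950), -1), q)), -1) = Pow(Add(496104, Add(Rational(1, 126), Pow(Add(904, 950), -1))), -1) = Pow(Add(496104, Add(Rational(1, 126), Pow(1854, -1))), -1) = Pow(Add(496104, Add(Rational(1, 126), Rational(1, 1854))), -1) = Pow(Add(496104, Rational(55, 6489)), -1) = Pow(Rational(3219218911, 6489), -1) = Rational(6489, 3219218911)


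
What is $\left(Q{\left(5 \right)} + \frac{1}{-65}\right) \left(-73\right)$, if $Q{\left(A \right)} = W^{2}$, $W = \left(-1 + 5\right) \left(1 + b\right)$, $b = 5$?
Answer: $- \frac{2733047}{65} \approx -42047.0$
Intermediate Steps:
$W = 24$ ($W = \left(-1 + 5\right) \left(1 + 5\right) = 4 \cdot 6 = 24$)
$Q{\left(A \right)} = 576$ ($Q{\left(A \right)} = 24^{2} = 576$)
$\left(Q{\left(5 \right)} + \frac{1}{-65}\right) \left(-73\right) = \left(576 + \frac{1}{-65}\right) \left(-73\right) = \left(576 - \frac{1}{65}\right) \left(-73\right) = \frac{37439}{65} \left(-73\right) = - \frac{2733047}{65}$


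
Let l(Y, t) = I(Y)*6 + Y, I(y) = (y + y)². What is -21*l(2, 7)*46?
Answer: -94668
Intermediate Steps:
I(y) = 4*y² (I(y) = (2*y)² = 4*y²)
l(Y, t) = Y + 24*Y² (l(Y, t) = (4*Y²)*6 + Y = 24*Y² + Y = Y + 24*Y²)
-21*l(2, 7)*46 = -42*(1 + 24*2)*46 = -42*(1 + 48)*46 = -42*49*46 = -21*98*46 = -2058*46 = -94668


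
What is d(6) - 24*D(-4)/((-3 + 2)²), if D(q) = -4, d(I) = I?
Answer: 102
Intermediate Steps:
d(6) - 24*D(-4)/((-3 + 2)²) = 6 - (-96)/((-3 + 2)²) = 6 - (-96)/((-1)²) = 6 - (-96)/1 = 6 - (-96) = 6 - 24*(-4) = 6 + 96 = 102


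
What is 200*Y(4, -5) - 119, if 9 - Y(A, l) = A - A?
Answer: 1681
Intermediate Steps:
Y(A, l) = 9 (Y(A, l) = 9 - (A - A) = 9 - 1*0 = 9 + 0 = 9)
200*Y(4, -5) - 119 = 200*9 - 119 = 1800 - 119 = 1681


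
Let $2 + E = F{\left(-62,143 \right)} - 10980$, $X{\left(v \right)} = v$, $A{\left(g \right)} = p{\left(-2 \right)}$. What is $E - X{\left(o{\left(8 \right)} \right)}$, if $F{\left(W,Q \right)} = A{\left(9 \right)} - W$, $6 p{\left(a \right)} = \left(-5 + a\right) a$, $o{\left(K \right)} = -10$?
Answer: $- \frac{32723}{3} \approx -10908.0$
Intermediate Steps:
$p{\left(a \right)} = \frac{a \left(-5 + a\right)}{6}$ ($p{\left(a \right)} = \frac{\left(-5 + a\right) a}{6} = \frac{a \left(-5 + a\right)}{6}$)
$A{\left(g \right)} = \frac{7}{3}$ ($A{\left(g \right)} = \frac{1}{6} \left(-2\right) \left(-5 - 2\right) = \frac{1}{6} \left(-2\right) \left(-7\right) = \frac{7}{3}$)
$F{\left(W,Q \right)} = \frac{7}{3} - W$
$E = - \frac{32753}{3}$ ($E = -2 + \left(\left(\frac{7}{3} - -62\right) - 10980\right) = -2 + \left(\left(\frac{7}{3} + 62\right) - 10980\right) = -2 + \left(\frac{193}{3} - 10980\right) = -2 - \frac{32747}{3} = - \frac{32753}{3} \approx -10918.0$)
$E - X{\left(o{\left(8 \right)} \right)} = - \frac{32753}{3} - -10 = - \frac{32753}{3} + 10 = - \frac{32723}{3}$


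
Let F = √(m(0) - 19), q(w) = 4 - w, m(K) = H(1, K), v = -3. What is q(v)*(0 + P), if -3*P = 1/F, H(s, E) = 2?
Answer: 7*I*√17/51 ≈ 0.56592*I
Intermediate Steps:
m(K) = 2
F = I*√17 (F = √(2 - 19) = √(-17) = I*√17 ≈ 4.1231*I)
P = I*√17/51 (P = -(-I*√17/17)/3 = -(-1)*I*√17/51 = I*√17/51 ≈ 0.080845*I)
q(v)*(0 + P) = (4 - 1*(-3))*(0 + I*√17/51) = (4 + 3)*(I*√17/51) = 7*(I*√17/51) = 7*I*√17/51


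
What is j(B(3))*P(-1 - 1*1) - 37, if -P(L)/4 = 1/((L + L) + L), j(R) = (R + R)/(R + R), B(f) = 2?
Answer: -109/3 ≈ -36.333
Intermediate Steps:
j(R) = 1 (j(R) = (2*R)/((2*R)) = (2*R)*(1/(2*R)) = 1)
P(L) = -4/(3*L) (P(L) = -4/((L + L) + L) = -4/(2*L + L) = -4*1/(3*L) = -4/(3*L))
j(B(3))*P(-1 - 1*1) - 37 = 1*(-4/(3*(-1 - 1*1))) - 37 = 1*(-4/(3*(-1 - 1))) - 37 = 1*(-4/3/(-2)) - 37 = 1*(-4/3*(-½)) - 37 = 1*(⅔) - 37 = ⅔ - 37 = -109/3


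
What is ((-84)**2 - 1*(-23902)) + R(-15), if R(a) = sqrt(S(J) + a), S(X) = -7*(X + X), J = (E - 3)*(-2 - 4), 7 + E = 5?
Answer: 30958 + I*sqrt(435) ≈ 30958.0 + 20.857*I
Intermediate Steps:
E = -2 (E = -7 + 5 = -2)
J = 30 (J = (-2 - 3)*(-2 - 4) = -5*(-6) = 30)
S(X) = -14*X
R(a) = sqrt(-420 + a) (R(a) = sqrt(-14*30 + a) = sqrt(-420 + a))
((-84)**2 - 1*(-23902)) + R(-15) = ((-84)**2 - 1*(-23902)) + sqrt(-420 - 15) = (7056 + 23902) + sqrt(-435) = 30958 + I*sqrt(435)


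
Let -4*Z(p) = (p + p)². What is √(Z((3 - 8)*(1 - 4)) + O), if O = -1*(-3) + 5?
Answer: I*√217 ≈ 14.731*I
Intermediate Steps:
O = 8 (O = 3 + 5 = 8)
Z(p) = -p² (Z(p) = -(p + p)²/4 = -4*p²/4 = -p²)
√(Z((3 - 8)*(1 - 4)) + O) = √(-((3 - 8)*(1 - 4))² + 8) = √(-(-5*(-3))² + 8) = √(-1*15² + 8) = √(-1*225 + 8) = √(-225 + 8) = √(-217) = I*√217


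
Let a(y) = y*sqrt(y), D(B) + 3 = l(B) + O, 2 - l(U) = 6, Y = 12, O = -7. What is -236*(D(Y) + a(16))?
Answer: -11800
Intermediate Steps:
l(U) = -4 (l(U) = 2 - 1*6 = 2 - 6 = -4)
D(B) = -14 (D(B) = -3 + (-4 - 7) = -3 - 11 = -14)
a(y) = y**(3/2)
-236*(D(Y) + a(16)) = -236*(-14 + 16**(3/2)) = -236*(-14 + 64) = -236*50 = -11800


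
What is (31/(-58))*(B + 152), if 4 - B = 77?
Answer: -2449/58 ≈ -42.224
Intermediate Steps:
B = -73 (B = 4 - 1*77 = 4 - 77 = -73)
(31/(-58))*(B + 152) = (31/(-58))*(-73 + 152) = (31*(-1/58))*79 = -31/58*79 = -2449/58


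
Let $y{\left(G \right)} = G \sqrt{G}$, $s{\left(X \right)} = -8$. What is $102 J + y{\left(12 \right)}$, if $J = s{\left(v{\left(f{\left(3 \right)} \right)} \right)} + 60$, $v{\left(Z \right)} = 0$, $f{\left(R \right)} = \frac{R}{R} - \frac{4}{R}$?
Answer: $5304 + 24 \sqrt{3} \approx 5345.6$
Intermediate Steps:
$f{\left(R \right)} = 1 - \frac{4}{R}$
$J = 52$ ($J = -8 + 60 = 52$)
$y{\left(G \right)} = G^{\frac{3}{2}}$
$102 J + y{\left(12 \right)} = 102 \cdot 52 + 12^{\frac{3}{2}} = 5304 + 24 \sqrt{3}$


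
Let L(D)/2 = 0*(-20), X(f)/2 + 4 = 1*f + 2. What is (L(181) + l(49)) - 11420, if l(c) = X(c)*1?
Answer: -11326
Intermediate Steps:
X(f) = -4 + 2*f (X(f) = -8 + 2*(1*f + 2) = -8 + 2*(f + 2) = -8 + 2*(2 + f) = -8 + (4 + 2*f) = -4 + 2*f)
L(D) = 0 (L(D) = 2*(0*(-20)) = 2*0 = 0)
l(c) = -4 + 2*c (l(c) = (-4 + 2*c)*1 = -4 + 2*c)
(L(181) + l(49)) - 11420 = (0 + (-4 + 2*49)) - 11420 = (0 + (-4 + 98)) - 11420 = (0 + 94) - 11420 = 94 - 11420 = -11326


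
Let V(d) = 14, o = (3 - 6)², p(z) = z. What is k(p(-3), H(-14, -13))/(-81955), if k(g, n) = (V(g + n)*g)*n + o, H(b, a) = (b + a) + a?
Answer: -1689/81955 ≈ -0.020609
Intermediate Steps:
H(b, a) = b + 2*a (H(b, a) = (a + b) + a = b + 2*a)
o = 9 (o = (-3)² = 9)
k(g, n) = 9 + 14*g*n (k(g, n) = (14*g)*n + 9 = 14*g*n + 9 = 9 + 14*g*n)
k(p(-3), H(-14, -13))/(-81955) = (9 + 14*(-3)*(-14 + 2*(-13)))/(-81955) = (9 + 14*(-3)*(-14 - 26))*(-1/81955) = (9 + 14*(-3)*(-40))*(-1/81955) = (9 + 1680)*(-1/81955) = 1689*(-1/81955) = -1689/81955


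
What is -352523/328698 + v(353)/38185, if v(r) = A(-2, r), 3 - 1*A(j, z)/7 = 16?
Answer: -1927286039/1793047590 ≈ -1.0749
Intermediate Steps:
A(j, z) = -91 (A(j, z) = 21 - 7*16 = 21 - 112 = -91)
v(r) = -91
-352523/328698 + v(353)/38185 = -352523/328698 - 91/38185 = -352523*1/328698 - 91*1/38185 = -352523/328698 - 13/5455 = -1927286039/1793047590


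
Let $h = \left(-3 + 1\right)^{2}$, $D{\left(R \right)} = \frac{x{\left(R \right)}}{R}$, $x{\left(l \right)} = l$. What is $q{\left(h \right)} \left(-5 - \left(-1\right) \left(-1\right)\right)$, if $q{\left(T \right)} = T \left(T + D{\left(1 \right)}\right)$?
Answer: $-120$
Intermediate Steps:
$D{\left(R \right)} = 1$ ($D{\left(R \right)} = \frac{R}{R} = 1$)
$h = 4$ ($h = \left(-2\right)^{2} = 4$)
$q{\left(T \right)} = T \left(1 + T\right)$ ($q{\left(T \right)} = T \left(T + 1\right) = T \left(1 + T\right)$)
$q{\left(h \right)} \left(-5 - \left(-1\right) \left(-1\right)\right) = 4 \left(1 + 4\right) \left(-5 - \left(-1\right) \left(-1\right)\right) = 4 \cdot 5 \left(-5 - 1\right) = 20 \left(-5 - 1\right) = 20 \left(-6\right) = -120$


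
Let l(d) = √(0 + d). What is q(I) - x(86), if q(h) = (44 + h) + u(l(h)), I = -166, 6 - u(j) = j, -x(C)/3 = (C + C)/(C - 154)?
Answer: -2101/17 - I*√166 ≈ -123.59 - 12.884*I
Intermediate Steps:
l(d) = √d
x(C) = -6*C/(-154 + C) (x(C) = -3*(C + C)/(C - 154) = -3*2*C/(-154 + C) = -6*C/(-154 + C))
u(j) = 6 - j
q(h) = 50 + h - √h (q(h) = (44 + h) + (6 - √h) = 50 + h - √h)
q(I) - x(86) = (50 - 166 - √(-166)) - (-6)*86/(-154 + 86) = (50 - 166 - I*√166) - (-6)*86/(-68) = (50 - 166 - I*√166) - (-6)*86*(-1)/68 = (-116 - I*√166) - 1*129/17 = (-116 - I*√166) - 129/17 = -2101/17 - I*√166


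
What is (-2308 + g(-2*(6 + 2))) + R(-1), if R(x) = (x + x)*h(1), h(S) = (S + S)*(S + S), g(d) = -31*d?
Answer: -1820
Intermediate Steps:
h(S) = 4*S² (h(S) = (2*S)*(2*S) = 4*S²)
R(x) = 8*x (R(x) = (x + x)*(4*1²) = (2*x)*(4*1) = (2*x)*4 = 8*x)
(-2308 + g(-2*(6 + 2))) + R(-1) = (-2308 - (-62)*(6 + 2)) + 8*(-1) = (-2308 - (-62)*8) - 8 = (-2308 - 31*(-16)) - 8 = (-2308 + 496) - 8 = -1812 - 8 = -1820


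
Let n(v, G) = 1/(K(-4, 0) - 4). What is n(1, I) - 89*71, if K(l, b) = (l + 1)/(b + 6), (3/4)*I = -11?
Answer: -56873/9 ≈ -6319.2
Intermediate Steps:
I = -44/3 (I = (4/3)*(-11) = -44/3 ≈ -14.667)
K(l, b) = (1 + l)/(6 + b)
n(v, G) = -2/9 (n(v, G) = 1/((1 - 4)/(6 + 0) - 4) = 1/(-3/6 - 4) = 1/((⅙)*(-3) - 4) = 1/(-½ - 4) = 1/(-9/2) = -2/9)
n(1, I) - 89*71 = -2/9 - 89*71 = -2/9 - 6319 = -56873/9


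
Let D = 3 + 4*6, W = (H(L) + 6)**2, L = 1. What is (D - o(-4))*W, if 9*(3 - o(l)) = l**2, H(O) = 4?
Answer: 23200/9 ≈ 2577.8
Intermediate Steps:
o(l) = 3 - l**2/9
W = 100 (W = (4 + 6)**2 = 10**2 = 100)
D = 27 (D = 3 + 24 = 27)
(D - o(-4))*W = (27 - (3 - 1/9*(-4)**2))*100 = (27 - (3 - 1/9*16))*100 = (27 - (3 - 16/9))*100 = (27 - 1*11/9)*100 = (27 - 11/9)*100 = (232/9)*100 = 23200/9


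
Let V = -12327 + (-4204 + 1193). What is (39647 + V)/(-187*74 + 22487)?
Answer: 2701/961 ≈ 2.8106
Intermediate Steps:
V = -15338 (V = -12327 - 3011 = -15338)
(39647 + V)/(-187*74 + 22487) = (39647 - 15338)/(-187*74 + 22487) = 24309/(-13838 + 22487) = 24309/8649 = 24309*(1/8649) = 2701/961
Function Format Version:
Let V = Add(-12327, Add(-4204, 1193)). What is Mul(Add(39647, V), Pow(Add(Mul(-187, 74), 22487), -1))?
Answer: Rational(2701, 961) ≈ 2.8106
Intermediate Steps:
V = -15338 (V = Add(-12327, -3011) = -15338)
Mul(Add(39647, V), Pow(Add(Mul(-187, 74), 22487), -1)) = Mul(Add(39647, -15338), Pow(Add(Mul(-187, 74), 22487), -1)) = Mul(24309, Pow(Add(-13838, 22487), -1)) = Mul(24309, Pow(8649, -1)) = Mul(24309, Rational(1, 8649)) = Rational(2701, 961)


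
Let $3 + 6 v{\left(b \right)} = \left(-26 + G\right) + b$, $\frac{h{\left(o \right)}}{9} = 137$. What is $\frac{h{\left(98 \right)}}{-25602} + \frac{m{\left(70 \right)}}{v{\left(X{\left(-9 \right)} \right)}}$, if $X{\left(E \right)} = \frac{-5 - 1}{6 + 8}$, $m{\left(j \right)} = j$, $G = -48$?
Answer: $- \frac{12656361}{2312714} \approx -5.4725$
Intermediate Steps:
$X{\left(E \right)} = - \frac{3}{7}$ ($X{\left(E \right)} = - \frac{6}{14} = \left(-6\right) \frac{1}{14} = - \frac{3}{7}$)
$h{\left(o \right)} = 1233$ ($h{\left(o \right)} = 9 \cdot 137 = 1233$)
$v{\left(b \right)} = - \frac{77}{6} + \frac{b}{6}$ ($v{\left(b \right)} = - \frac{1}{2} + \frac{\left(-26 - 48\right) + b}{6} = - \frac{1}{2} + \frac{-74 + b}{6} = - \frac{1}{2} + \left(- \frac{37}{3} + \frac{b}{6}\right) = - \frac{77}{6} + \frac{b}{6}$)
$\frac{h{\left(98 \right)}}{-25602} + \frac{m{\left(70 \right)}}{v{\left(X{\left(-9 \right)} \right)}} = \frac{1233}{-25602} + \frac{70}{- \frac{77}{6} + \frac{1}{6} \left(- \frac{3}{7}\right)} = 1233 \left(- \frac{1}{25602}\right) + \frac{70}{- \frac{77}{6} - \frac{1}{14}} = - \frac{411}{8534} + \frac{70}{- \frac{271}{21}} = - \frac{411}{8534} + 70 \left(- \frac{21}{271}\right) = - \frac{411}{8534} - \frac{1470}{271} = - \frac{12656361}{2312714}$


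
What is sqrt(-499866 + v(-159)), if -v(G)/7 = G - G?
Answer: I*sqrt(499866) ≈ 707.01*I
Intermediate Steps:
v(G) = 0 (v(G) = -7*(G - G) = -7*0 = 0)
sqrt(-499866 + v(-159)) = sqrt(-499866 + 0) = sqrt(-499866) = I*sqrt(499866)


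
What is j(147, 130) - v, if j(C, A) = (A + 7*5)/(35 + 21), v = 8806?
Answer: -492971/56 ≈ -8803.0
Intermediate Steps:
j(C, A) = 5/8 + A/56 (j(C, A) = (A + 35)/56 = (35 + A)*(1/56) = 5/8 + A/56)
j(147, 130) - v = (5/8 + (1/56)*130) - 1*8806 = (5/8 + 65/28) - 8806 = 165/56 - 8806 = -492971/56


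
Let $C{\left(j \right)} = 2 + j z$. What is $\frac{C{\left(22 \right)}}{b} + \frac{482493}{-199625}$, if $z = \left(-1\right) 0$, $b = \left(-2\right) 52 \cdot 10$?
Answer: $- \frac{50219197}{20761000} \approx -2.4189$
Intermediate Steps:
$b = -1040$ ($b = \left(-104\right) 10 = -1040$)
$z = 0$
$C{\left(j \right)} = 2$ ($C{\left(j \right)} = 2 + j 0 = 2 + 0 = 2$)
$\frac{C{\left(22 \right)}}{b} + \frac{482493}{-199625} = \frac{2}{-1040} + \frac{482493}{-199625} = 2 \left(- \frac{1}{1040}\right) + 482493 \left(- \frac{1}{199625}\right) = - \frac{1}{520} - \frac{482493}{199625} = - \frac{50219197}{20761000}$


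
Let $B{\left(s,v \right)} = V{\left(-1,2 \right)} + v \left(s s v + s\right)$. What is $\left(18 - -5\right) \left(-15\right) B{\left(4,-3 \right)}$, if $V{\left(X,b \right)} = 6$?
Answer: $-47610$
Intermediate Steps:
$B{\left(s,v \right)} = 6 + v \left(s + v s^{2}\right)$ ($B{\left(s,v \right)} = 6 + v \left(s s v + s\right) = 6 + v \left(s^{2} v + s\right) = 6 + v \left(v s^{2} + s\right) = 6 + v \left(s + v s^{2}\right)$)
$\left(18 - -5\right) \left(-15\right) B{\left(4,-3 \right)} = \left(18 - -5\right) \left(-15\right) \left(6 + 4 \left(-3\right) + 4^{2} \left(-3\right)^{2}\right) = \left(18 + 5\right) \left(-15\right) \left(6 - 12 + 16 \cdot 9\right) = 23 \left(-15\right) \left(6 - 12 + 144\right) = \left(-345\right) 138 = -47610$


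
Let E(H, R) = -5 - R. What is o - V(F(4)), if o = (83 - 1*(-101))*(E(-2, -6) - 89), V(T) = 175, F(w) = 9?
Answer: -16367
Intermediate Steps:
o = -16192 (o = (83 - 1*(-101))*((-5 - 1*(-6)) - 89) = (83 + 101)*((-5 + 6) - 89) = 184*(1 - 89) = 184*(-88) = -16192)
o - V(F(4)) = -16192 - 1*175 = -16192 - 175 = -16367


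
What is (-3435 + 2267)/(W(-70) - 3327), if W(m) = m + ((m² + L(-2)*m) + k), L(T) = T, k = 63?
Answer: -584/853 ≈ -0.68464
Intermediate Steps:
W(m) = 63 + m² - m (W(m) = m + ((m² - 2*m) + 63) = m + (63 + m² - 2*m) = 63 + m² - m)
(-3435 + 2267)/(W(-70) - 3327) = (-3435 + 2267)/((63 + (-70)² - 1*(-70)) - 3327) = -1168/((63 + 4900 + 70) - 3327) = -1168/(5033 - 3327) = -1168/1706 = -1168*1/1706 = -584/853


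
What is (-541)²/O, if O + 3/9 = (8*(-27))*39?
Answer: -878043/25273 ≈ -34.742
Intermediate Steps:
O = -25273/3 (O = -⅓ + (8*(-27))*39 = -⅓ - 216*39 = -⅓ - 8424 = -25273/3 ≈ -8424.3)
(-541)²/O = (-541)²/(-25273/3) = 292681*(-3/25273) = -878043/25273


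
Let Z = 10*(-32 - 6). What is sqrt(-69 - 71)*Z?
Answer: -760*I*sqrt(35) ≈ -4496.2*I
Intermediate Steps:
Z = -380 (Z = 10*(-38) = -380)
sqrt(-69 - 71)*Z = sqrt(-69 - 71)*(-380) = sqrt(-140)*(-380) = (2*I*sqrt(35))*(-380) = -760*I*sqrt(35)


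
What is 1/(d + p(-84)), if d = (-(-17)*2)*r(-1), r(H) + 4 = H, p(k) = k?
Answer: -1/254 ≈ -0.0039370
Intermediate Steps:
r(H) = -4 + H
d = -170 (d = (-(-17)*2)*(-4 - 1) = -17*(-2)*(-5) = 34*(-5) = -170)
1/(d + p(-84)) = 1/(-170 - 84) = 1/(-254) = -1/254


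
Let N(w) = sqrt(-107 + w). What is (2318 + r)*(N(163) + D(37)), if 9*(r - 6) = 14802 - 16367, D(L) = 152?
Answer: 2941352/9 + 38702*sqrt(14)/9 ≈ 3.4291e+5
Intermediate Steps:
r = -1511/9 (r = 6 + (14802 - 16367)/9 = 6 + (1/9)*(-1565) = 6 - 1565/9 = -1511/9 ≈ -167.89)
(2318 + r)*(N(163) + D(37)) = (2318 - 1511/9)*(sqrt(-107 + 163) + 152) = 19351*(sqrt(56) + 152)/9 = 19351*(2*sqrt(14) + 152)/9 = 19351*(152 + 2*sqrt(14))/9 = 2941352/9 + 38702*sqrt(14)/9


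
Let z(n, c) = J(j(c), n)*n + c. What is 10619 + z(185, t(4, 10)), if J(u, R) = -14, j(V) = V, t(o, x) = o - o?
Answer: 8029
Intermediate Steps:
t(o, x) = 0
z(n, c) = c - 14*n (z(n, c) = -14*n + c = c - 14*n)
10619 + z(185, t(4, 10)) = 10619 + (0 - 14*185) = 10619 + (0 - 2590) = 10619 - 2590 = 8029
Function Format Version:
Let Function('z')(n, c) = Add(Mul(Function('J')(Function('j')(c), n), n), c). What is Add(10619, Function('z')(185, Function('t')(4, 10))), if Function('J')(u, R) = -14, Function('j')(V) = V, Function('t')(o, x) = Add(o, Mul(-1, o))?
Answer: 8029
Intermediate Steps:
Function('t')(o, x) = 0
Function('z')(n, c) = Add(c, Mul(-14, n)) (Function('z')(n, c) = Add(Mul(-14, n), c) = Add(c, Mul(-14, n)))
Add(10619, Function('z')(185, Function('t')(4, 10))) = Add(10619, Add(0, Mul(-14, 185))) = Add(10619, Add(0, -2590)) = Add(10619, -2590) = 8029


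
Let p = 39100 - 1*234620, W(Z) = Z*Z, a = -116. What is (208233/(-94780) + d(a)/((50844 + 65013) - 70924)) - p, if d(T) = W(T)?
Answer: 118951809713013/608392820 ≈ 1.9552e+5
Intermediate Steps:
W(Z) = Z²
d(T) = T²
p = -195520 (p = 39100 - 234620 = -195520)
(208233/(-94780) + d(a)/((50844 + 65013) - 70924)) - p = (208233/(-94780) + (-116)²/((50844 + 65013) - 70924)) - 1*(-195520) = (208233*(-1/94780) + 13456/(115857 - 70924)) + 195520 = (-208233/94780 + 13456/44933) + 195520 = -1154453387/608392820 + 195520 = 118951809713013/608392820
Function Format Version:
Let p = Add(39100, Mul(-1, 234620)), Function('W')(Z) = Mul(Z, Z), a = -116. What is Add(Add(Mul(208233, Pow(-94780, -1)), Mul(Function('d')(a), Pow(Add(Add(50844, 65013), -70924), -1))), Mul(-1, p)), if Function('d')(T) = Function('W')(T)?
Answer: Rational(118951809713013, 608392820) ≈ 1.9552e+5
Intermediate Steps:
Function('W')(Z) = Pow(Z, 2)
Function('d')(T) = Pow(T, 2)
p = -195520 (p = Add(39100, -234620) = -195520)
Add(Add(Mul(208233, Pow(-94780, -1)), Mul(Function('d')(a), Pow(Add(Add(50844, 65013), -70924), -1))), Mul(-1, p)) = Add(Add(Mul(208233, Pow(-94780, -1)), Mul(Pow(-116, 2), Pow(Add(Add(50844, 65013), -70924), -1))), Mul(-1, -195520)) = Add(Add(Mul(208233, Rational(-1, 94780)), Mul(13456, Pow(Add(115857, -70924), -1))), 195520) = Add(Add(Rational(-208233, 94780), Mul(13456, Pow(44933, -1))), 195520) = Add(Add(Rational(-208233, 94780), Mul(13456, Rational(1, 44933))), 195520) = Add(Add(Rational(-208233, 94780), Rational(13456, 44933)), 195520) = Add(Rational(-1154453387, 608392820), 195520) = Rational(118951809713013, 608392820)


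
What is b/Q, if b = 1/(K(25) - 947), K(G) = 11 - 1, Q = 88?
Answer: -1/82456 ≈ -1.2128e-5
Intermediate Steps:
K(G) = 10
b = -1/937 (b = 1/(10 - 947) = 1/(-937) = -1/937 ≈ -0.0010672)
b/Q = -1/937/88 = -1/937*1/88 = -1/82456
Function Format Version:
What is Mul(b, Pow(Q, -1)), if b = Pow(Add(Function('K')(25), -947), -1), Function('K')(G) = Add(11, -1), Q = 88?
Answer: Rational(-1, 82456) ≈ -1.2128e-5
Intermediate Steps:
Function('K')(G) = 10
b = Rational(-1, 937) (b = Pow(Add(10, -947), -1) = Pow(-937, -1) = Rational(-1, 937) ≈ -0.0010672)
Mul(b, Pow(Q, -1)) = Mul(Rational(-1, 937), Pow(88, -1)) = Mul(Rational(-1, 937), Rational(1, 88)) = Rational(-1, 82456)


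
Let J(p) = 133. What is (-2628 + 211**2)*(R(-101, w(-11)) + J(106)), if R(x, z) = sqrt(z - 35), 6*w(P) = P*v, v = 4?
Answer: 5571769 + 41893*I*sqrt(381)/3 ≈ 5.5718e+6 + 2.7257e+5*I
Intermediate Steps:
w(P) = 2*P/3 (w(P) = (P*4)/6 = (4*P)/6 = 2*P/3)
R(x, z) = sqrt(-35 + z)
(-2628 + 211**2)*(R(-101, w(-11)) + J(106)) = (-2628 + 211**2)*(sqrt(-35 + (2/3)*(-11)) + 133) = (-2628 + 44521)*(sqrt(-35 - 22/3) + 133) = 41893*(sqrt(-127/3) + 133) = 41893*(I*sqrt(381)/3 + 133) = 41893*(133 + I*sqrt(381)/3) = 5571769 + 41893*I*sqrt(381)/3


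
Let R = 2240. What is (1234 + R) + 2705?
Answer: 6179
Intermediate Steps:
(1234 + R) + 2705 = (1234 + 2240) + 2705 = 3474 + 2705 = 6179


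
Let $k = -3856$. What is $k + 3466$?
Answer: $-390$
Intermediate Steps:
$k + 3466 = -3856 + 3466 = -390$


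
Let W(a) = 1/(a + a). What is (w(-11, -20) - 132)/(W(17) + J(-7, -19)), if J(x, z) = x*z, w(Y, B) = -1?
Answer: -4522/4523 ≈ -0.99978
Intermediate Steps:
W(a) = 1/(2*a)
(w(-11, -20) - 132)/(W(17) + J(-7, -19)) = (-1 - 132)/((1/2)/17 - 7*(-19)) = -133/((1/2)*(1/17) + 133) = -133/(1/34 + 133) = -133/4523/34 = -133*34/4523 = -4522/4523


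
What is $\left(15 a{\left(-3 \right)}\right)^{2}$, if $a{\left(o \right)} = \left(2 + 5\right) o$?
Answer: $99225$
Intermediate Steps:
$a{\left(o \right)} = 7 o$
$\left(15 a{\left(-3 \right)}\right)^{2} = \left(15 \cdot 7 \left(-3\right)\right)^{2} = \left(15 \left(-21\right)\right)^{2} = \left(-315\right)^{2} = 99225$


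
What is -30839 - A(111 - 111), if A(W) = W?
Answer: -30839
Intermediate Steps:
-30839 - A(111 - 111) = -30839 - (111 - 111) = -30839 - 1*0 = -30839 + 0 = -30839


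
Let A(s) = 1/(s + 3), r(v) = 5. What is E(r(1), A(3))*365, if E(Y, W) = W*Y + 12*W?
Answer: 6205/6 ≈ 1034.2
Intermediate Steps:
A(s) = 1/(3 + s)
E(Y, W) = 12*W + W*Y
E(r(1), A(3))*365 = ((12 + 5)/(3 + 3))*365 = (17/6)*365 = 6205/6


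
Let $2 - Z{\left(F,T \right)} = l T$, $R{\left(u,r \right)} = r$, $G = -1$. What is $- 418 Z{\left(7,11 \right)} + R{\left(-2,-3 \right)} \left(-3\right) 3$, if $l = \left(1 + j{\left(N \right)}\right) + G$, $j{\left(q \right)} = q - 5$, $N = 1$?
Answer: $-19201$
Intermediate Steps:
$j{\left(q \right)} = -5 + q$ ($j{\left(q \right)} = q - 5 = -5 + q$)
$l = -4$ ($l = \left(1 + \left(-5 + 1\right)\right) - 1 = \left(1 - 4\right) - 1 = -3 - 1 = -4$)
$Z{\left(F,T \right)} = 2 + 4 T$ ($Z{\left(F,T \right)} = 2 - - 4 T = 2 + 4 T$)
$- 418 Z{\left(7,11 \right)} + R{\left(-2,-3 \right)} \left(-3\right) 3 = - 418 \left(2 + 4 \cdot 11\right) + \left(-3\right) \left(-3\right) 3 = - 418 \left(2 + 44\right) + 9 \cdot 3 = \left(-418\right) 46 + 27 = -19228 + 27 = -19201$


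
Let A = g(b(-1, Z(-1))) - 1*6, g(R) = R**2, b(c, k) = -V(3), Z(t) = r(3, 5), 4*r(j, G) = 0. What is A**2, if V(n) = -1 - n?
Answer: 100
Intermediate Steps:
r(j, G) = 0 (r(j, G) = (1/4)*0 = 0)
Z(t) = 0
b(c, k) = 4 (b(c, k) = -(-1 - 1*3) = -(-1 - 3) = -1*(-4) = 4)
A = 10 (A = 4**2 - 1*6 = 16 - 6 = 10)
A**2 = 10**2 = 100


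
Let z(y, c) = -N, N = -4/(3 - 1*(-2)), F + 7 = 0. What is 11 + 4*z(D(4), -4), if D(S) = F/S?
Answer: 71/5 ≈ 14.200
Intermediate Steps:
F = -7 (F = -7 + 0 = -7)
D(S) = -7/S
N = -4/5 (N = -4/(3 + 2) = -4/5 ≈ -0.80000)
z(y, c) = 4/5 (z(y, c) = -1*(-4/5) = 4/5)
11 + 4*z(D(4), -4) = 11 + 4*(4/5) = 11 + 16/5 = 71/5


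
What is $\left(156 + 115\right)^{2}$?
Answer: $73441$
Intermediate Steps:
$\left(156 + 115\right)^{2} = 271^{2} = 73441$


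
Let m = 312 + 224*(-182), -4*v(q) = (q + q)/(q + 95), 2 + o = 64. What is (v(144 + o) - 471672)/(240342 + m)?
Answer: -8351375/3539158 ≈ -2.3597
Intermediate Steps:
o = 62 (o = -2 + 64 = 62)
v(q) = -q/(2*(95 + q)) (v(q) = -(q + q)/(4*(q + 95)) = -2*q/(4*(95 + q)) = -q/(2*(95 + q)))
m = -40456 (m = 312 - 40768 = -40456)
(v(144 + o) - 471672)/(240342 + m) = (-(144 + 62)/(190 + 2*(144 + 62)) - 471672)/(240342 - 40456) = (-1*206/(190 + 2*206) - 471672)/199886 = (-1*206/(190 + 412) - 471672)*(1/199886) = (-1*206/602 - 471672)*(1/199886) = (-1*206*1/602 - 471672)*(1/199886) = (-103/301 - 471672)*(1/199886) = -141973375/301*1/199886 = -8351375/3539158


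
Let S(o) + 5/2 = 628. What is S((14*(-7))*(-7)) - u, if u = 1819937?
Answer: -3638623/2 ≈ -1.8193e+6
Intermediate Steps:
S(o) = 1251/2 (S(o) = -5/2 + 628 = 1251/2)
S((14*(-7))*(-7)) - u = 1251/2 - 1*1819937 = 1251/2 - 1819937 = -3638623/2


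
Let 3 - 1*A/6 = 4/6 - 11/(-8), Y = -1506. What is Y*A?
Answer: -17319/2 ≈ -8659.5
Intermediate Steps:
A = 23/4 (A = 18 - 6*(4/6 - 11/(-8)) = 18 - 6*(4*(1/6) - 11*(-1/8)) = 18 - 6*(2/3 + 11/8) = 18 - 6*49/24 = 18 - 49/4 = 23/4 ≈ 5.7500)
Y*A = -1506*23/4 = -17319/2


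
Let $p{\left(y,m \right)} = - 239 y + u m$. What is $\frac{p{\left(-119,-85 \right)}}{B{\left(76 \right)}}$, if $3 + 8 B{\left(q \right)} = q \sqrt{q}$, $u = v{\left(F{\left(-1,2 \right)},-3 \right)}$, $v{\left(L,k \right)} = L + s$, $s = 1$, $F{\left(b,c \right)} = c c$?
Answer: $\frac{672384}{438967} + \frac{34067456 \sqrt{19}}{438967} \approx 339.82$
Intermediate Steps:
$F{\left(b,c \right)} = c^{2}$
$v{\left(L,k \right)} = 1 + L$ ($v{\left(L,k \right)} = L + 1 = 1 + L$)
$u = 5$ ($u = 1 + 2^{2} = 1 + 4 = 5$)
$B{\left(q \right)} = - \frac{3}{8} + \frac{q^{\frac{3}{2}}}{8}$ ($B{\left(q \right)} = - \frac{3}{8} + \frac{q \sqrt{q}}{8} = - \frac{3}{8} + \frac{q^{\frac{3}{2}}}{8}$)
$p{\left(y,m \right)} = - 239 y + 5 m$
$\frac{p{\left(-119,-85 \right)}}{B{\left(76 \right)}} = \frac{\left(-239\right) \left(-119\right) + 5 \left(-85\right)}{- \frac{3}{8} + \frac{76^{\frac{3}{2}}}{8}} = \frac{28441 - 425}{- \frac{3}{8} + \frac{152 \sqrt{19}}{8}} = \frac{28016}{- \frac{3}{8} + 19 \sqrt{19}}$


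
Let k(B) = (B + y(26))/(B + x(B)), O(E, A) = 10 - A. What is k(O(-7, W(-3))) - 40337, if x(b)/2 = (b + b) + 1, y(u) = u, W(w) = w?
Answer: -2702540/67 ≈ -40336.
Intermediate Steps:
x(b) = 2 + 4*b (x(b) = 2*((b + b) + 1) = 2*(2*b + 1) = 2*(1 + 2*b) = 2 + 4*b)
k(B) = (26 + B)/(2 + 5*B) (k(B) = (B + 26)/(B + (2 + 4*B)) = (26 + B)/(2 + 5*B))
k(O(-7, W(-3))) - 40337 = (26 + (10 - 1*(-3)))/(2 + 5*(10 - 1*(-3))) - 40337 = (26 + (10 + 3))/(2 + 5*(10 + 3)) - 40337 = (26 + 13)/(2 + 5*13) - 40337 = 39/(2 + 65) - 40337 = 39/67 - 40337 = -2702540/67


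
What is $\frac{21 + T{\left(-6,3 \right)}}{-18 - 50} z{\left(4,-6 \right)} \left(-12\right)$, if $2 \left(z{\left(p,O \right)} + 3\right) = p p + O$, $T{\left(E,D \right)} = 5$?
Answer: $\frac{156}{17} \approx 9.1765$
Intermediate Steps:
$z{\left(p,O \right)} = -3 + \frac{O}{2} + \frac{p^{2}}{2}$ ($z{\left(p,O \right)} = -3 + \frac{p p + O}{2} = -3 + \frac{p^{2} + O}{2} = -3 + \frac{O + p^{2}}{2} = -3 + \left(\frac{O}{2} + \frac{p^{2}}{2}\right) = -3 + \frac{O}{2} + \frac{p^{2}}{2}$)
$\frac{21 + T{\left(-6,3 \right)}}{-18 - 50} z{\left(4,-6 \right)} \left(-12\right) = \frac{21 + 5}{-18 - 50} \left(-3 + \frac{1}{2} \left(-6\right) + \frac{4^{2}}{2}\right) \left(-12\right) = \frac{26}{-68} \left(-3 - 3 + \frac{1}{2} \cdot 16\right) \left(-12\right) = 26 \left(- \frac{1}{68}\right) \left(-3 - 3 + 8\right) \left(-12\right) = \left(- \frac{13}{34}\right) 2 \left(-12\right) = \left(- \frac{13}{17}\right) \left(-12\right) = \frac{156}{17}$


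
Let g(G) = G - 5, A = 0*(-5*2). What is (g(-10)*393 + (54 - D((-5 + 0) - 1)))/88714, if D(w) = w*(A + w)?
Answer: -5877/88714 ≈ -0.066247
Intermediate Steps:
A = 0 (A = 0*(-10) = 0)
g(G) = -5 + G
D(w) = w**2 (D(w) = w*(0 + w) = w*w = w**2)
(g(-10)*393 + (54 - D((-5 + 0) - 1)))/88714 = ((-5 - 10)*393 + (54 - ((-5 + 0) - 1)**2))/88714 = (-15*393 + (54 - (-5 - 1)**2))*(1/88714) = (-5895 + (54 - 1*(-6)**2))*(1/88714) = (-5895 + (54 - 1*36))*(1/88714) = (-5895 + (54 - 36))*(1/88714) = (-5895 + 18)*(1/88714) = -5877*1/88714 = -5877/88714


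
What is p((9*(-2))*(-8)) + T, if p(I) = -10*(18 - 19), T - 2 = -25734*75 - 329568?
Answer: -2259606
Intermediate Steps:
T = -2259616 (T = 2 + (-25734*75 - 329568) = 2 + (-1930050 - 329568) = 2 - 2259618 = -2259616)
p(I) = 10 (p(I) = -10*(-1) = 10)
p((9*(-2))*(-8)) + T = 10 - 2259616 = -2259606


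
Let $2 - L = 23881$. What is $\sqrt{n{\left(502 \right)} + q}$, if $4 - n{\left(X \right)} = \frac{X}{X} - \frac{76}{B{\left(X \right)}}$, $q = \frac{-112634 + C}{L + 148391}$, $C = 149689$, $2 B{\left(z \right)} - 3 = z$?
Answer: $\frac{\sqrt{889237551784890}}{15719640} \approx 1.897$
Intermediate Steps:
$L = -23879$ ($L = 2 - 23881 = -23879$)
$B{\left(z \right)} = \frac{3}{2} + \frac{z}{2}$
$q = \frac{37055}{124512}$ ($q = \frac{-112634 + 149689}{-23879 + 148391} = \frac{37055}{124512} \approx 0.2976$)
$n{\left(X \right)} = 3 + \frac{76}{\frac{3}{2} + \frac{X}{2}}$ ($n{\left(X \right)} = 4 - \left(\frac{X}{X} - \frac{76}{\frac{3}{2} + \frac{X}{2}}\right) = 4 - \left(1 - \frac{76}{\frac{3}{2} + \frac{X}{2}}\right) = 3 + \frac{76}{\frac{3}{2} + \frac{X}{2}}$)
$\sqrt{n{\left(502 \right)} + q} = \sqrt{\frac{161 + 3 \cdot 502}{3 + 502} + \frac{37055}{124512}} = \sqrt{\frac{161 + 1506}{505} + \frac{37055}{124512}} = \sqrt{\frac{1}{505} \cdot 1667 + \frac{37055}{124512}} = \sqrt{\frac{1667}{505} + \frac{37055}{124512}} = \sqrt{\frac{226274279}{62878560}} = \frac{\sqrt{889237551784890}}{15719640}$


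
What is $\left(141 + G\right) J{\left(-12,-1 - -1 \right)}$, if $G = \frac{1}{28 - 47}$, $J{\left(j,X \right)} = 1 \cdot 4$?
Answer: $\frac{10712}{19} \approx 563.79$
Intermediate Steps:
$J{\left(j,X \right)} = 4$
$G = - \frac{1}{19}$ ($G = \frac{1}{-19} = - \frac{1}{19} \approx -0.052632$)
$\left(141 + G\right) J{\left(-12,-1 - -1 \right)} = \left(141 - \frac{1}{19}\right) 4 = \frac{2678}{19} \cdot 4 = \frac{10712}{19}$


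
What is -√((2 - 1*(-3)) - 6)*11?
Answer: -11*I ≈ -11.0*I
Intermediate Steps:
-√((2 - 1*(-3)) - 6)*11 = -√((2 + 3) - 6)*11 = -√(5 - 6)*11 = -√(-1)*11 = -I*11 = -11*I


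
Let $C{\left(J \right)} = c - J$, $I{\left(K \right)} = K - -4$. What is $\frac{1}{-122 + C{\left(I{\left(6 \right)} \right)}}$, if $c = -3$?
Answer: $- \frac{1}{135} \approx -0.0074074$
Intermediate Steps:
$I{\left(K \right)} = 4 + K$ ($I{\left(K \right)} = K + 4 = 4 + K$)
$C{\left(J \right)} = -3 - J$
$\frac{1}{-122 + C{\left(I{\left(6 \right)} \right)}} = \frac{1}{-122 - 13} = \frac{1}{-135} = - \frac{1}{135}$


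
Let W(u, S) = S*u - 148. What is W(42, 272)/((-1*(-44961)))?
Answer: 11276/44961 ≈ 0.25080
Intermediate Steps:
W(u, S) = -148 + S*u
W(42, 272)/((-1*(-44961))) = (-148 + 272*42)/((-1*(-44961))) = (-148 + 11424)/44961 = 11276*(1/44961) = 11276/44961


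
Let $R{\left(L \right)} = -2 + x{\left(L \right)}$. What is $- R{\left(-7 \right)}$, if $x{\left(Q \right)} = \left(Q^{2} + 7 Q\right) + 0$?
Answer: $2$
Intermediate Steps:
$x{\left(Q \right)} = Q^{2} + 7 Q$
$R{\left(L \right)} = -2 + L \left(7 + L\right)$
$- R{\left(-7 \right)} = - (-2 - 7 \left(7 - 7\right)) = - (-2 - 0) = - (-2 + 0) = \left(-1\right) \left(-2\right) = 2$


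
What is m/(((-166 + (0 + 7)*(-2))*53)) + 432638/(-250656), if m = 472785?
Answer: -113549781/2214128 ≈ -51.284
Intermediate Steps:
m/(((-166 + (0 + 7)*(-2))*53)) + 432638/(-250656) = 472785/(((-166 + (0 + 7)*(-2))*53)) + 432638/(-250656) = 472785/(((-166 + 7*(-2))*53)) + 432638*(-1/250656) = 472785/(((-166 - 14)*53)) - 216319/125328 = 472785/((-180*53)) - 216319/125328 = 472785/(-9540) - 216319/125328 = 472785*(-1/9540) - 216319/125328 = -31519/636 - 216319/125328 = -113549781/2214128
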